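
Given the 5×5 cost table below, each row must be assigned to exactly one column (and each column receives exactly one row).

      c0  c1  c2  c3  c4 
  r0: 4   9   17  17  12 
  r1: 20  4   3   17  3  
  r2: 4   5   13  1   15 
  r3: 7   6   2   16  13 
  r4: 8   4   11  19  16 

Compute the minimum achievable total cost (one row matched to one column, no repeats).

optimal assignment: row0→col0 (cost 4), row1→col4 (cost 3), row2→col3 (cost 1), row3→col2 (cost 2), row4→col1 (cost 4)
total = 4 + 3 + 1 + 2 + 4 = 14

Minimum assignment cost: 14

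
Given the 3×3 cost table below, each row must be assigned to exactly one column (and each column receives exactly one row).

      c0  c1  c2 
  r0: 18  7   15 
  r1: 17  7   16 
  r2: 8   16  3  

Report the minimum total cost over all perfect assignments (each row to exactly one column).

Minimum assignment cost: 27

optimal assignment: row0→col1 (cost 7), row1→col0 (cost 17), row2→col2 (cost 3)
total = 7 + 17 + 3 = 27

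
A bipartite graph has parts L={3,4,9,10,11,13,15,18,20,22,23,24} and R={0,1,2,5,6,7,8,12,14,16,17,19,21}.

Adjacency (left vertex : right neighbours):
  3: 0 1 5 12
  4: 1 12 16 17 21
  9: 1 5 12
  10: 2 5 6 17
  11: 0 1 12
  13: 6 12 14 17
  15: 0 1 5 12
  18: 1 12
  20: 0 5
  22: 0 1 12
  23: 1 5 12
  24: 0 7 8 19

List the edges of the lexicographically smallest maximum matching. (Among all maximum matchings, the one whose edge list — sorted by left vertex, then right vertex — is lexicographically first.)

|M| = 8 (so the lex-smallest maximum matching has 8 edges)
process left vertices in ascending order; for each, take the smallest-labelled available neighbour that still permits 8 edges overall, or leave it unmatched if none does
lex-smallest matching: {3-0, 4-16, 9-1, 10-2, 11-12, 13-6, 15-5, 24-7}

Lex-smallest maximum matching: {(3,0), (4,16), (9,1), (10,2), (11,12), (13,6), (15,5), (24,7)}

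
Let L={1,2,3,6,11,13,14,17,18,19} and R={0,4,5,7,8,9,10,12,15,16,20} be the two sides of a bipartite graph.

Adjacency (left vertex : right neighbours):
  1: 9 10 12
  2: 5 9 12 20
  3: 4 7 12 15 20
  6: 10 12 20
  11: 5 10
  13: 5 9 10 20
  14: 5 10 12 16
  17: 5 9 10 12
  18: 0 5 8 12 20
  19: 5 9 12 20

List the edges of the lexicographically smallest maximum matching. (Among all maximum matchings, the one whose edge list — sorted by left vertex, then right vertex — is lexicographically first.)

|M| = 8 (so the lex-smallest maximum matching has 8 edges)
process left vertices in ascending order; for each, take the smallest-labelled available neighbour that still permits 8 edges overall, or leave it unmatched if none does
lex-smallest matching: {1-9, 2-5, 3-4, 6-10, 13-20, 14-16, 17-12, 18-0}

Lex-smallest maximum matching: {(1,9), (2,5), (3,4), (6,10), (13,20), (14,16), (17,12), (18,0)}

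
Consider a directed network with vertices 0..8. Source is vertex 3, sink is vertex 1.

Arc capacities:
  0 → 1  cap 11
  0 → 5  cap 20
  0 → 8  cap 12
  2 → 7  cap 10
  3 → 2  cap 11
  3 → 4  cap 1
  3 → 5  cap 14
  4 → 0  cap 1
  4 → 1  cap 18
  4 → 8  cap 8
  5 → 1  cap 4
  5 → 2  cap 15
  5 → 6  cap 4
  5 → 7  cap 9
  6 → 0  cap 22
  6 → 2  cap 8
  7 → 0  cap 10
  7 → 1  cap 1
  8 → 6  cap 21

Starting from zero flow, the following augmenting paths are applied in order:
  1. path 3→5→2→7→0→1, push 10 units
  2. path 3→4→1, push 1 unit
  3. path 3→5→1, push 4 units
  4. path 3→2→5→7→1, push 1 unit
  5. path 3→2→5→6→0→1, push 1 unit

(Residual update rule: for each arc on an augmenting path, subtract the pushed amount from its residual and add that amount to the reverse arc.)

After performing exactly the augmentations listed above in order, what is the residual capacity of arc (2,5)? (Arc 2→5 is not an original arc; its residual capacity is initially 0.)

Residual capacity of (2,5): 8

after path 1 (3→5→2→7→0→1, push 10): res(2,5)=10
after path 2 (3→4→1, push 1): res(2,5)=10
after path 3 (3→5→1, push 4): res(2,5)=10
after path 4 (3→2→5→7→1, push 1): res(2,5)=9
after path 5 (3→2→5→6→0→1, push 1): res(2,5)=8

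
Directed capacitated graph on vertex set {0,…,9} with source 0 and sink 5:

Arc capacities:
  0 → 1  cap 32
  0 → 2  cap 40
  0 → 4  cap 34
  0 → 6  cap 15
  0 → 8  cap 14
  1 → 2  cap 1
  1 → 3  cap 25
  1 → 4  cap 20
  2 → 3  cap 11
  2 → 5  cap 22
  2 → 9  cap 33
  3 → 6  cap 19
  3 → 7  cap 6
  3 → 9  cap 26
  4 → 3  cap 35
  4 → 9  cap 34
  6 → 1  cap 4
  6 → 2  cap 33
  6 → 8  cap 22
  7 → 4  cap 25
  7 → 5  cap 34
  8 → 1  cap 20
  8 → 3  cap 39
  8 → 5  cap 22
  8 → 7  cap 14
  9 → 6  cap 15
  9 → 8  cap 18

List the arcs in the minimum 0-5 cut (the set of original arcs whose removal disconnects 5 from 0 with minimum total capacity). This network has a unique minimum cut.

Min-cut arcs: {(2,5), (3,7), (8,5), (8,7)} (total capacity 64)

augment #1: 0→2→5 push 22
augment #2: 0→8→5 push 14
augment #3: 0→6→8→5 push 8
augment #4: 0→1→3→7→5 push 6
augment #5: 0→6→8→7→5 push 7
augment #6: 0→2→9→8→7→5 push 7
max flow = 64; residual-reachable set from 0 gives S-side
cut edges (S→T): {(2,5), (3,7), (8,5), (8,7)} total cap 64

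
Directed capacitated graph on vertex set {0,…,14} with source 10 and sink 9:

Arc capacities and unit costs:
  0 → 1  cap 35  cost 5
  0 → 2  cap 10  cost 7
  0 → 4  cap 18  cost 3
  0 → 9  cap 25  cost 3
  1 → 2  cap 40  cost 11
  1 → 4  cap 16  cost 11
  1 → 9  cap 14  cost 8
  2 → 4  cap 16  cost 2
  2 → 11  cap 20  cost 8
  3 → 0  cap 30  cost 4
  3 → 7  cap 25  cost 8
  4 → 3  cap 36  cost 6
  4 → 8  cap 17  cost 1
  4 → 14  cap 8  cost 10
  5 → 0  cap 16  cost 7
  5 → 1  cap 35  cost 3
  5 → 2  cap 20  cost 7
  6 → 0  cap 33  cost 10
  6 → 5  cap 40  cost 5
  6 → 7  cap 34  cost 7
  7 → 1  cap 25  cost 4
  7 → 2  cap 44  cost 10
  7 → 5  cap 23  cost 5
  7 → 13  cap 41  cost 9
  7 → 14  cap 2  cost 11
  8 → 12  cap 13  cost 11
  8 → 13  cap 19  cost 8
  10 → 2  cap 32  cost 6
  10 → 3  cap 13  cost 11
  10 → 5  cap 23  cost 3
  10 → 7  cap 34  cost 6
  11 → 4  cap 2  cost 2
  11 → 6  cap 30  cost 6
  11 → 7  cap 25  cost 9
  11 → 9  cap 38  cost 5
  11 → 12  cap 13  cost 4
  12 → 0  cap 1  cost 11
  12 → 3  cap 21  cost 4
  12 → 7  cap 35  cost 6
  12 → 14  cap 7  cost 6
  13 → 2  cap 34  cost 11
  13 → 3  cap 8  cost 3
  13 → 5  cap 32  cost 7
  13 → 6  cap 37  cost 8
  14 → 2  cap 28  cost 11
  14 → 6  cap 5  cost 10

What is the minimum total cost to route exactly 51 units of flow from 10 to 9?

shortest-cost path #1: 10→5→0→9 push 16 @ unit cost 13 (adds 208)
shortest-cost path #2: 10→5→1→9 push 7 @ unit cost 14 (adds 98)
shortest-cost path #3: 10→3→0→9 push 9 @ unit cost 18 (adds 162)
shortest-cost path #4: 10→7→1→9 push 7 @ unit cost 18 (adds 126)
shortest-cost path #5: 10→2→11→9 push 12 @ unit cost 19 (adds 228)
total cost = 822

Minimum cost for 51 units: 822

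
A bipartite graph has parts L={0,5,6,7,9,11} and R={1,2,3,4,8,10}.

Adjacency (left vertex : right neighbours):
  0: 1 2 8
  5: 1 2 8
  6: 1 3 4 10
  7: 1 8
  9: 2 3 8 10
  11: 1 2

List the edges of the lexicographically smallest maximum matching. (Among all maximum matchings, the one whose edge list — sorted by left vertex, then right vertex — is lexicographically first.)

|M| = 5 (so the lex-smallest maximum matching has 5 edges)
process left vertices in ascending order; for each, take the smallest-labelled available neighbour that still permits 5 edges overall, or leave it unmatched if none does
lex-smallest matching: {0-1, 5-2, 6-3, 7-8, 9-10}

Lex-smallest maximum matching: {(0,1), (5,2), (6,3), (7,8), (9,10)}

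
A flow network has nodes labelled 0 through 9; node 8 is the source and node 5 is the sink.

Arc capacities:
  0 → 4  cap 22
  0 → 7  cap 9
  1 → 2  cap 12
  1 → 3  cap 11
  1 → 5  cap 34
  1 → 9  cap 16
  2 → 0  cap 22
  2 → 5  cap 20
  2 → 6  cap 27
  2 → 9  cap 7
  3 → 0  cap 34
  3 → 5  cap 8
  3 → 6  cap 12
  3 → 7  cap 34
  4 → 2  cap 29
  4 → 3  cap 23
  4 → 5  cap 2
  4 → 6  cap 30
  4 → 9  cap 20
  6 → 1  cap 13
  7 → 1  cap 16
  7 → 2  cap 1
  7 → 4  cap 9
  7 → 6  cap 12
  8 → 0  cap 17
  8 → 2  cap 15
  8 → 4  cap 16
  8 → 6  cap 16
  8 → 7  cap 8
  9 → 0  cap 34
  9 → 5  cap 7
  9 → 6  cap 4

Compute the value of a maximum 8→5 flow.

Maximum flow value: 66

augment #1: 8→2→5 bottleneck 15, total now 15
augment #2: 8→4→5 bottleneck 2, total now 17
augment #3: 8→4→2→5 bottleneck 5, total now 22
augment #4: 8→4→3→5 bottleneck 8, total now 30
augment #5: 8→4→9→5 bottleneck 1, total now 31
augment #6: 8→6→1→5 bottleneck 13, total now 44
augment #7: 8→7→1→5 bottleneck 8, total now 52
augment #8: 8→0→4→9→5 bottleneck 6, total now 58
augment #9: 8→0→7→1→5 bottleneck 8, total now 66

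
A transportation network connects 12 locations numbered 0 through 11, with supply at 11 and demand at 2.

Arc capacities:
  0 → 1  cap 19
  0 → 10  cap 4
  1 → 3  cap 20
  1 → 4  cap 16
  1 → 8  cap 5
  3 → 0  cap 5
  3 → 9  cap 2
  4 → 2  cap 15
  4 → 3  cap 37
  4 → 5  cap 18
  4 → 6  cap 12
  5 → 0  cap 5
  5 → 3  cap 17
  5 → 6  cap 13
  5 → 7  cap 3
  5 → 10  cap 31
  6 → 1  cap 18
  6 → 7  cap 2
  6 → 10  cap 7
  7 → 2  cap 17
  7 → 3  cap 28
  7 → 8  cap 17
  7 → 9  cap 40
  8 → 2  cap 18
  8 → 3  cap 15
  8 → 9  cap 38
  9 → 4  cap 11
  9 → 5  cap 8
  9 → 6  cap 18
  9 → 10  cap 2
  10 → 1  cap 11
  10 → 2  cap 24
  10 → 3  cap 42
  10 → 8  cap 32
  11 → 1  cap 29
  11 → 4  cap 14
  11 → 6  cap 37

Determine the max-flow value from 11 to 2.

augment #1: 11→4→2 bottleneck 14, total now 14
augment #2: 11→1→4→2 bottleneck 1, total now 15
augment #3: 11→1→8→2 bottleneck 5, total now 20
augment #4: 11→6→7→2 bottleneck 2, total now 22
augment #5: 11→6→10→2 bottleneck 7, total now 29
augment #6: 11→1→3→0→10→2 bottleneck 4, total now 33
augment #7: 11→1→3→9→10→2 bottleneck 2, total now 35
augment #8: 11→1→4→5→7→2 bottleneck 3, total now 38
augment #9: 11→1→4→5→10→2 bottleneck 11, total now 49
augment #10: 11→1→4→5→10→8→2 bottleneck 1, total now 50

Maximum flow value: 50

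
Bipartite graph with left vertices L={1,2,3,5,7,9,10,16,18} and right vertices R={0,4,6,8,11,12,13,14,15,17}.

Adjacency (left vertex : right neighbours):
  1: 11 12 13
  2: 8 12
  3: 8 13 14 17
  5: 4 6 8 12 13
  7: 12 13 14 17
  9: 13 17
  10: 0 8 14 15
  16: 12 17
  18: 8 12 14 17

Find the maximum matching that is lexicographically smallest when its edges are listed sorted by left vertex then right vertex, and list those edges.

|M| = 8 (so the lex-smallest maximum matching has 8 edges)
process left vertices in ascending order; for each, take the smallest-labelled available neighbour that still permits 8 edges overall, or leave it unmatched if none does
lex-smallest matching: {1-11, 2-8, 3-13, 5-4, 7-12, 9-17, 10-0, 18-14}

Lex-smallest maximum matching: {(1,11), (2,8), (3,13), (5,4), (7,12), (9,17), (10,0), (18,14)}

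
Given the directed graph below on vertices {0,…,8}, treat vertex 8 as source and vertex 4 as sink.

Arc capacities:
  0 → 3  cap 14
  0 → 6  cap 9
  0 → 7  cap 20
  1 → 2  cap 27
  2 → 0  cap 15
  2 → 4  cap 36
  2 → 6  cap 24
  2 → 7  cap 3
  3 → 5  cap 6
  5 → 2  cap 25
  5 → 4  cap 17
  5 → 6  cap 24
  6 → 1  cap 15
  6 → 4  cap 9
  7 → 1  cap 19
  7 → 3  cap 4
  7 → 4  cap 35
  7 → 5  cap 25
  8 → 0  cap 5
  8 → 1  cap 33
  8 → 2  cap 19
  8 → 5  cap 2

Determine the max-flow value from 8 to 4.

Maximum flow value: 53

augment #1: 8→2→4 bottleneck 19, total now 19
augment #2: 8→5→4 bottleneck 2, total now 21
augment #3: 8→0→6→4 bottleneck 5, total now 26
augment #4: 8→1→2→4 bottleneck 17, total now 43
augment #5: 8→1→2→6→4 bottleneck 4, total now 47
augment #6: 8→1→2→7→4 bottleneck 3, total now 50
augment #7: 8→1→2→0→7→4 bottleneck 3, total now 53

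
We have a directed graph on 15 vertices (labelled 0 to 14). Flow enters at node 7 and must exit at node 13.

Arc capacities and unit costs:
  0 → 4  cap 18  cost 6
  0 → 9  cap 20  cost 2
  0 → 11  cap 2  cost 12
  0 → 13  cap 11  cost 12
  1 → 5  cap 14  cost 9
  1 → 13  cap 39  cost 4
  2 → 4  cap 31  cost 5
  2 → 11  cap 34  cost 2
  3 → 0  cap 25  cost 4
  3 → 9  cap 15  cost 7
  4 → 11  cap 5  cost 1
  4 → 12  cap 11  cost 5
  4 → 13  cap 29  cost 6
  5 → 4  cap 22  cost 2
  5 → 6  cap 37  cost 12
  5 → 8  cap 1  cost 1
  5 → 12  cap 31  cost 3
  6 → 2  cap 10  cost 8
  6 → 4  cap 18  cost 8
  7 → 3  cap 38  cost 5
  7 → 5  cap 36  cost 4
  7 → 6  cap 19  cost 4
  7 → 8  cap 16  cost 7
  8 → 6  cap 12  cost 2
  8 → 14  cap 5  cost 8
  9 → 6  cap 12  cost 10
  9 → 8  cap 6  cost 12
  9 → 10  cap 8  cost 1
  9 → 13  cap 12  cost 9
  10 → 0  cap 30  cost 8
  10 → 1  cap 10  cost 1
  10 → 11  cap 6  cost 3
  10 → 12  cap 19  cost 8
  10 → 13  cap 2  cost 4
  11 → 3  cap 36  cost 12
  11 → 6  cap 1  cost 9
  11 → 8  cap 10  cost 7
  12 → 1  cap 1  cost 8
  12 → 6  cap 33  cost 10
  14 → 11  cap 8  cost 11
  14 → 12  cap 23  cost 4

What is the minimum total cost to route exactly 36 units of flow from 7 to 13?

Minimum cost for 36 units: 506

shortest-cost path #1: 7→5→4→13 push 22 @ unit cost 12 (adds 264)
shortest-cost path #2: 7→3→0→9→10→13 push 2 @ unit cost 16 (adds 32)
shortest-cost path #3: 7→3→0→9→10→1→13 push 6 @ unit cost 17 (adds 102)
shortest-cost path #4: 7→6→4→13 push 6 @ unit cost 18 (adds 108)
total cost = 506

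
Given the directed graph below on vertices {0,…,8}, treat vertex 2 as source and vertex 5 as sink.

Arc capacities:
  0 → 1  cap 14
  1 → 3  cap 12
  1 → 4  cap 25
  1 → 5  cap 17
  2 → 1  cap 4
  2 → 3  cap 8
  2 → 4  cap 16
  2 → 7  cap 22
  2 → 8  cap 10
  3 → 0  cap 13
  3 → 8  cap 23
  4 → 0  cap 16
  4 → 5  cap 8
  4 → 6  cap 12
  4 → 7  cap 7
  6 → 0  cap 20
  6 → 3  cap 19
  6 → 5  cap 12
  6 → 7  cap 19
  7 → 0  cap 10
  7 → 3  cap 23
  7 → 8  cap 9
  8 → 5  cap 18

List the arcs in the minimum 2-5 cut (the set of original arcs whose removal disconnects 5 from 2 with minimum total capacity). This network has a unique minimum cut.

Min-cut arcs: {(0,1), (2,1), (2,4), (8,5)} (total capacity 52)

augment #1: 2→1→5 push 4
augment #2: 2→4→5 push 8
augment #3: 2→8→5 push 10
augment #4: 2→3→8→5 push 8
augment #5: 2→4→6→5 push 8
augment #6: 2→7→0→1→5 push 10
augment #7: 2→7→3→0→1→5 push 3
augment #8: 2→7→3→0→1→4→6→5 push 1
max flow = 52; residual-reachable set from 2 gives S-side
cut edges (S→T): {(0,1), (2,1), (2,4), (8,5)} total cap 52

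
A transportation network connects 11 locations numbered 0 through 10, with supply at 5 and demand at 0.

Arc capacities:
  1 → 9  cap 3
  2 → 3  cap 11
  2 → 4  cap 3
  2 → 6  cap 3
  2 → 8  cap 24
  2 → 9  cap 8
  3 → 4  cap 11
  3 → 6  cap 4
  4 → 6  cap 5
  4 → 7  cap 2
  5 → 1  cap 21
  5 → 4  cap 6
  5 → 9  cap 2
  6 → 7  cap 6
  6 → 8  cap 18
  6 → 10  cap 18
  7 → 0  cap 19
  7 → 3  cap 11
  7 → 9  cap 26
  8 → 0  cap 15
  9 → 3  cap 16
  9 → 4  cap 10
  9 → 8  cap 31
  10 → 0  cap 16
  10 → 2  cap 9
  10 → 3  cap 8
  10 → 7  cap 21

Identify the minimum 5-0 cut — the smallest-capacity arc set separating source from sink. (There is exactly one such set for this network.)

augment #1: 5→4→7→0 push 2
augment #2: 5→9→8→0 push 2
augment #3: 5→1→9→8→0 push 3
augment #4: 5→4→6→7→0 push 4
max flow = 11; residual-reachable set from 5 gives S-side
cut edges (S→T): {(1,9), (5,4), (5,9)} total cap 11

Min-cut arcs: {(1,9), (5,4), (5,9)} (total capacity 11)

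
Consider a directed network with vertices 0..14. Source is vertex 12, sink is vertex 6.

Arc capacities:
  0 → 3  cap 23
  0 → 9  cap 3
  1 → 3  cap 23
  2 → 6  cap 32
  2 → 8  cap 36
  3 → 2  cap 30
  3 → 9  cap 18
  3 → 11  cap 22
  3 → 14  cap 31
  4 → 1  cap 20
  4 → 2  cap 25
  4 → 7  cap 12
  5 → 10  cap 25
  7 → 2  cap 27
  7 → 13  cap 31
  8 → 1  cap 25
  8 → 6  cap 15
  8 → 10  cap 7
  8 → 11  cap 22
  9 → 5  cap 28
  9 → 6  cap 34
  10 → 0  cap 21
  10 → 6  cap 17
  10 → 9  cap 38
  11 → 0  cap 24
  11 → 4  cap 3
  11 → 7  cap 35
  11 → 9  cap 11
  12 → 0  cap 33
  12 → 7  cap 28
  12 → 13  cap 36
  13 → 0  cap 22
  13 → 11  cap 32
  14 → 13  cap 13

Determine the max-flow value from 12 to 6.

Maximum flow value: 67

augment #1: 12→0→9→6 bottleneck 3, total now 3
augment #2: 12→7→2→6 bottleneck 27, total now 30
augment #3: 12→0→3→2→6 bottleneck 5, total now 35
augment #4: 12→0→3→9→6 bottleneck 18, total now 53
augment #5: 12→13→11→9→6 bottleneck 11, total now 64
augment #6: 12→13→11→4→2→8→6 bottleneck 3, total now 67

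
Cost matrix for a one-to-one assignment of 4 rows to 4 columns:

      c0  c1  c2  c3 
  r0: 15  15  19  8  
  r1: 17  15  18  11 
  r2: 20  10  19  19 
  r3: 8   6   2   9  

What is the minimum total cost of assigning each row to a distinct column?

optimal assignment: row0→col3 (cost 8), row1→col0 (cost 17), row2→col1 (cost 10), row3→col2 (cost 2)
total = 8 + 17 + 10 + 2 = 37

Minimum assignment cost: 37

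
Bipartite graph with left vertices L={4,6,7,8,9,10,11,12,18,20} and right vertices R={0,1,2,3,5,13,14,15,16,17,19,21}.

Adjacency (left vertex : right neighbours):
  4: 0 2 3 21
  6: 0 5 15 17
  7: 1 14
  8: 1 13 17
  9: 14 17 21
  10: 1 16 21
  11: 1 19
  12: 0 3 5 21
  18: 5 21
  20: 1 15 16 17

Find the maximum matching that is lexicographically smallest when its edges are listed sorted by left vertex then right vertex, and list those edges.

|M| = 10 (so the lex-smallest maximum matching has 10 edges)
process left vertices in ascending order; for each, take the smallest-labelled available neighbour that still permits 10 edges overall, or leave it unmatched if none does
lex-smallest matching: {4-0, 6-5, 7-1, 8-13, 9-14, 10-16, 11-19, 12-3, 18-21, 20-15}

Lex-smallest maximum matching: {(4,0), (6,5), (7,1), (8,13), (9,14), (10,16), (11,19), (12,3), (18,21), (20,15)}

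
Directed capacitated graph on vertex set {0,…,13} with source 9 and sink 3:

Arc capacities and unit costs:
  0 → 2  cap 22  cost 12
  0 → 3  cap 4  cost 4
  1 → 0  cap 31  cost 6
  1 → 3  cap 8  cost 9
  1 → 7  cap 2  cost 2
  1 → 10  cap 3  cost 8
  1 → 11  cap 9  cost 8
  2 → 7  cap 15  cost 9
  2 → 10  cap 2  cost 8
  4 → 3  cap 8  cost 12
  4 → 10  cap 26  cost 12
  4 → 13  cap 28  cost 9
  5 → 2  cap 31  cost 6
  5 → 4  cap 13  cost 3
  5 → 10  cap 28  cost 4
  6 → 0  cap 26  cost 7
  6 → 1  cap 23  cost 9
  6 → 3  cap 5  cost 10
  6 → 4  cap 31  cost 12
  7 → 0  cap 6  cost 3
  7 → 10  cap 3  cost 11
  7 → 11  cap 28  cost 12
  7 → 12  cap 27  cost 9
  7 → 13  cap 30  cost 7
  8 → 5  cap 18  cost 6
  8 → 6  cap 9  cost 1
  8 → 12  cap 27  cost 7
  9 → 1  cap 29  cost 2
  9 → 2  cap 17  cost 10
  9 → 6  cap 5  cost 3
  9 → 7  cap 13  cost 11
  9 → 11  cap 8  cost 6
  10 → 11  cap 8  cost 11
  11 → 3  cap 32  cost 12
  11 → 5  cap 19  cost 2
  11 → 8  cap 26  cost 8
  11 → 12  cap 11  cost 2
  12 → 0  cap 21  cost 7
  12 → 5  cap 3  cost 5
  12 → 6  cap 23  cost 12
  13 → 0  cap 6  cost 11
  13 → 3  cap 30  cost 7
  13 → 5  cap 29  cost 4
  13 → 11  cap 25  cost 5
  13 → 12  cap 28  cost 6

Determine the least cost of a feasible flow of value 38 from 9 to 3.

Minimum cost for 38 units: 629

shortest-cost path #1: 9→1→3 push 8 @ unit cost 11 (adds 88)
shortest-cost path #2: 9→1→7→0→3 push 2 @ unit cost 11 (adds 22)
shortest-cost path #3: 9→1→0→3 push 2 @ unit cost 12 (adds 24)
shortest-cost path #4: 9→6→3 push 5 @ unit cost 13 (adds 65)
shortest-cost path #5: 9→11→3 push 8 @ unit cost 18 (adds 144)
shortest-cost path #6: 9→1→0→7→13→3 push 2 @ unit cost 19 (adds 38)
shortest-cost path #7: 9→1→11→3 push 9 @ unit cost 22 (adds 198)
shortest-cost path #8: 9→7→13→3 push 2 @ unit cost 25 (adds 50)
total cost = 629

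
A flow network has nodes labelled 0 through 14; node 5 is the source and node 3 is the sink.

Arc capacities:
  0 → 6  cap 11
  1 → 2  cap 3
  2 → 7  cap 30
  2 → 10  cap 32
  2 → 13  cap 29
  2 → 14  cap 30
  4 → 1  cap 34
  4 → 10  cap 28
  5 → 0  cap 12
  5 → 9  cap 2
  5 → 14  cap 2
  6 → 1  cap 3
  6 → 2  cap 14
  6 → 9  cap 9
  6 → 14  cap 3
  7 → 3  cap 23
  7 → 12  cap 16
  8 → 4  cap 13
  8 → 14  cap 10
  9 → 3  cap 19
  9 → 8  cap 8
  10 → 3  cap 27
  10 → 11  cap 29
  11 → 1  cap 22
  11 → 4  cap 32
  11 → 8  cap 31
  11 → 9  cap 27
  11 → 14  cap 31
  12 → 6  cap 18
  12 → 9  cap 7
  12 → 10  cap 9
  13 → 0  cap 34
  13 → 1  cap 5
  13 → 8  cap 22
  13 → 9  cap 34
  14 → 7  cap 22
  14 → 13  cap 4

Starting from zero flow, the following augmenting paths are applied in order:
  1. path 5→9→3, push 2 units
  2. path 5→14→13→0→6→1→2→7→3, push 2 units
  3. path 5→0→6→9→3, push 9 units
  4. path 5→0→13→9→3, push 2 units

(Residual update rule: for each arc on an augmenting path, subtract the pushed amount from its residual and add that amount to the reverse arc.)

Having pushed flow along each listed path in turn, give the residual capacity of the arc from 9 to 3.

Residual capacity of (9,3): 6

after path 1 (5→9→3, push 2): res(9,3)=17
after path 2 (5→14→13→0→6→1→2→7→3, push 2): res(9,3)=17
after path 3 (5→0→6→9→3, push 9): res(9,3)=8
after path 4 (5→0→13→9→3, push 2): res(9,3)=6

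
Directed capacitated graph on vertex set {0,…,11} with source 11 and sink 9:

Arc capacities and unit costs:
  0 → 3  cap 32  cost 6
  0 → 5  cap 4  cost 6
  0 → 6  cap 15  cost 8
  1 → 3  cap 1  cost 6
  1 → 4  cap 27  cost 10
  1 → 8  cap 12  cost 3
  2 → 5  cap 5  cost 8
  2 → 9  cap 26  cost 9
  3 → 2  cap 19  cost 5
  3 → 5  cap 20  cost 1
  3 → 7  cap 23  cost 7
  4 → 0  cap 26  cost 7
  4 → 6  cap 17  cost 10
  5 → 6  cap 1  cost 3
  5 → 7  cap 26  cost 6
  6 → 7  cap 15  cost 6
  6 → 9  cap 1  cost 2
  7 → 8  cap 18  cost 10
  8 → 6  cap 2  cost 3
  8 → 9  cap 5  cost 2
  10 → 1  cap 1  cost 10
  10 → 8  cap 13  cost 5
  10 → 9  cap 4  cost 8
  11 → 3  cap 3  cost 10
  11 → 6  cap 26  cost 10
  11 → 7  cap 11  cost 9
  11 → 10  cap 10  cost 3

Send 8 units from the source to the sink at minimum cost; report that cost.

Minimum cost for 8 units: 83

shortest-cost path #1: 11→10→8→9 push 5 @ unit cost 10 (adds 50)
shortest-cost path #2: 11→10→9 push 3 @ unit cost 11 (adds 33)
total cost = 83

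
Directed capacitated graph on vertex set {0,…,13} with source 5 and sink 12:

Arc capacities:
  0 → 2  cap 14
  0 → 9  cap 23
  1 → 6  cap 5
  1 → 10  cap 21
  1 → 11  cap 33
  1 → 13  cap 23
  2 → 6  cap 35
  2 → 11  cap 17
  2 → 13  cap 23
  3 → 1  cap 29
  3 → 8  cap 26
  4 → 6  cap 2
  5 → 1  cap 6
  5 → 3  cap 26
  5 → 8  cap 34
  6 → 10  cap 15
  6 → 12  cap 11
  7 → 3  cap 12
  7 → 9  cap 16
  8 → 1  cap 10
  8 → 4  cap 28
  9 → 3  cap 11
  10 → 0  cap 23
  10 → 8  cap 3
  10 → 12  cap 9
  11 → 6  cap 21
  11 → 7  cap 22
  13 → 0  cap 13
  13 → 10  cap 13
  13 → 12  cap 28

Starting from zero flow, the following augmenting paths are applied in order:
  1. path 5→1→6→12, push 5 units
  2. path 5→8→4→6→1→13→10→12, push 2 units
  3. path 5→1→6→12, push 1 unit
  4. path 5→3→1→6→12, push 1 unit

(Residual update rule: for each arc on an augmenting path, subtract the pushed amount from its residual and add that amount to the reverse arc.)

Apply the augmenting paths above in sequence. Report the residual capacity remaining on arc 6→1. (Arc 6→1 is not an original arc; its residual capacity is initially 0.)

Residual capacity of (6,1): 5

after path 1 (5→1→6→12, push 5): res(6,1)=5
after path 2 (5→8→4→6→1→13→10→12, push 2): res(6,1)=3
after path 3 (5→1→6→12, push 1): res(6,1)=4
after path 4 (5→3→1→6→12, push 1): res(6,1)=5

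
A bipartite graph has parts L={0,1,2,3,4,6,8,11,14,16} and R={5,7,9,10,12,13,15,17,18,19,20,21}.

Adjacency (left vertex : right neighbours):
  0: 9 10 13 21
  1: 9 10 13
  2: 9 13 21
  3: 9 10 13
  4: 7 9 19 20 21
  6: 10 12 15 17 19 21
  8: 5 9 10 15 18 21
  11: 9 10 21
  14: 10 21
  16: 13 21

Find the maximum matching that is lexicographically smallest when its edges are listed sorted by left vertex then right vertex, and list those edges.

|M| = 7 (so the lex-smallest maximum matching has 7 edges)
process left vertices in ascending order; for each, take the smallest-labelled available neighbour that still permits 7 edges overall, or leave it unmatched if none does
lex-smallest matching: {0-9, 1-10, 2-13, 4-7, 6-12, 8-5, 11-21}

Lex-smallest maximum matching: {(0,9), (1,10), (2,13), (4,7), (6,12), (8,5), (11,21)}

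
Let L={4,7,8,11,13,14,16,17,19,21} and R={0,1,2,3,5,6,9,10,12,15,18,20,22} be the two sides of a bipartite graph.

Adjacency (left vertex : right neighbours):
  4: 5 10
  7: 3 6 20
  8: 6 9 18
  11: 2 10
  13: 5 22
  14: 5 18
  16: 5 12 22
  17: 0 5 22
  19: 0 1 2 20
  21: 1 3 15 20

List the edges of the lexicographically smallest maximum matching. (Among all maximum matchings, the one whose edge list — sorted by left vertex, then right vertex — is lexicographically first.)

Lex-smallest maximum matching: {(4,5), (7,3), (8,6), (11,2), (13,22), (14,18), (16,12), (17,0), (19,1), (21,15)}

|M| = 10 (so the lex-smallest maximum matching has 10 edges)
process left vertices in ascending order; for each, take the smallest-labelled available neighbour that still permits 10 edges overall, or leave it unmatched if none does
lex-smallest matching: {4-5, 7-3, 8-6, 11-2, 13-22, 14-18, 16-12, 17-0, 19-1, 21-15}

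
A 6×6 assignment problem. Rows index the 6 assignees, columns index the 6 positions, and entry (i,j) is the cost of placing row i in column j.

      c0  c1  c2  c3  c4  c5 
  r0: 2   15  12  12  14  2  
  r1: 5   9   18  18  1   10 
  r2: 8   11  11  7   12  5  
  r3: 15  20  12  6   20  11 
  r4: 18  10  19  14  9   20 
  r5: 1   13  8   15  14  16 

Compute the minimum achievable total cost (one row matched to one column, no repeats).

optimal assignment: row0→col5 (cost 2), row1→col4 (cost 1), row2→col2 (cost 11), row3→col3 (cost 6), row4→col1 (cost 10), row5→col0 (cost 1)
total = 2 + 1 + 11 + 6 + 10 + 1 = 31

Minimum assignment cost: 31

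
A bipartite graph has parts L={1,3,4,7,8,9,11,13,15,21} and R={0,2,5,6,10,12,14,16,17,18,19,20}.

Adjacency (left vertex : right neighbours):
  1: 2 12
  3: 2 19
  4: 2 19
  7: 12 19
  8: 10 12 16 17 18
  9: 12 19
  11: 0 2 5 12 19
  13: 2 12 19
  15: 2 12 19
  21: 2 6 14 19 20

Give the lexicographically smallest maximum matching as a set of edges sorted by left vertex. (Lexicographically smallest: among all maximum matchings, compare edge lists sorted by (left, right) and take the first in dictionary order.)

|M| = 6 (so the lex-smallest maximum matching has 6 edges)
process left vertices in ascending order; for each, take the smallest-labelled available neighbour that still permits 6 edges overall, or leave it unmatched if none does
lex-smallest matching: {1-2, 3-19, 7-12, 8-10, 11-0, 21-6}

Lex-smallest maximum matching: {(1,2), (3,19), (7,12), (8,10), (11,0), (21,6)}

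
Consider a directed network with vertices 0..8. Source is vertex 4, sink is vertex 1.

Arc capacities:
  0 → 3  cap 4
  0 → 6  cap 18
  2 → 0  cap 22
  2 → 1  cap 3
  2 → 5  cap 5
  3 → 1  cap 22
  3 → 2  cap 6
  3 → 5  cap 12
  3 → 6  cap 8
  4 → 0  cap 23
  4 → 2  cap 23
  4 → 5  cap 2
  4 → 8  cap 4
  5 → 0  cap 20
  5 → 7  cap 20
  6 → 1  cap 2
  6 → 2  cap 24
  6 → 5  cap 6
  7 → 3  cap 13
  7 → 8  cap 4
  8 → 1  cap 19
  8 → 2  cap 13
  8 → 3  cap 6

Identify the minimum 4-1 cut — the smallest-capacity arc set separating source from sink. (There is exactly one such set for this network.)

augment #1: 4→2→1 push 3
augment #2: 4→8→1 push 4
augment #3: 4→0→3→1 push 4
augment #4: 4→0→6→1 push 2
augment #5: 4→5→7→3→1 push 2
augment #6: 4→2→5→7→3→1 push 5
augment #7: 4→0→6→5→7→3→1 push 6
max flow = 26; residual-reachable set from 4 gives S-side
cut edges (S→T): {(0,3), (2,1), (2,5), (4,5), (4,8), (6,1), (6,5)} total cap 26

Min-cut arcs: {(0,3), (2,1), (2,5), (4,5), (4,8), (6,1), (6,5)} (total capacity 26)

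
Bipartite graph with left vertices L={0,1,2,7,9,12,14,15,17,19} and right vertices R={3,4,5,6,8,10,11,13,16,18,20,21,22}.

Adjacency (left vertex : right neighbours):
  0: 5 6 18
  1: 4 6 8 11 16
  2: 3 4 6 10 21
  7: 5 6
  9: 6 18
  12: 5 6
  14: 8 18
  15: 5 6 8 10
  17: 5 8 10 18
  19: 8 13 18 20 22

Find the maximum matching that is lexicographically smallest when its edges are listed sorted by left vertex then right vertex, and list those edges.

|M| = 8 (so the lex-smallest maximum matching has 8 edges)
process left vertices in ascending order; for each, take the smallest-labelled available neighbour that still permits 8 edges overall, or leave it unmatched if none does
lex-smallest matching: {0-5, 1-4, 2-3, 7-6, 9-18, 14-8, 15-10, 19-13}

Lex-smallest maximum matching: {(0,5), (1,4), (2,3), (7,6), (9,18), (14,8), (15,10), (19,13)}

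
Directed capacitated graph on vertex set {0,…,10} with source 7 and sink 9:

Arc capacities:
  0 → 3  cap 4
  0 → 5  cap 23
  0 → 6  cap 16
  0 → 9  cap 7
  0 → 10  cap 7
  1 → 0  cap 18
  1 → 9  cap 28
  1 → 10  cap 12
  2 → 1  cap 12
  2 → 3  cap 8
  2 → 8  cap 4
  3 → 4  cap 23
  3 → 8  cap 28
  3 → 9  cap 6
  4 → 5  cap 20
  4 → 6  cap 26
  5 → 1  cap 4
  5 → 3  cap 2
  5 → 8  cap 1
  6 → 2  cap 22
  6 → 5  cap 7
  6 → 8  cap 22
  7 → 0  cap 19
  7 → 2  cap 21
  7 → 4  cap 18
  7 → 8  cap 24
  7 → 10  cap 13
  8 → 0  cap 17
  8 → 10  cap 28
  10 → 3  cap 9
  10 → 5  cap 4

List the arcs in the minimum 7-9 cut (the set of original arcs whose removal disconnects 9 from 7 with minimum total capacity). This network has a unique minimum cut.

augment #1: 7→0→9 push 7
augment #2: 7→0→3→9 push 4
augment #3: 7→2→1→9 push 12
augment #4: 7→2→3→9 push 2
augment #5: 7→0→5→1→9 push 4
max flow = 29; residual-reachable set from 7 gives S-side
cut edges (S→T): {(0,9), (2,1), (3,9), (5,1)} total cap 29

Min-cut arcs: {(0,9), (2,1), (3,9), (5,1)} (total capacity 29)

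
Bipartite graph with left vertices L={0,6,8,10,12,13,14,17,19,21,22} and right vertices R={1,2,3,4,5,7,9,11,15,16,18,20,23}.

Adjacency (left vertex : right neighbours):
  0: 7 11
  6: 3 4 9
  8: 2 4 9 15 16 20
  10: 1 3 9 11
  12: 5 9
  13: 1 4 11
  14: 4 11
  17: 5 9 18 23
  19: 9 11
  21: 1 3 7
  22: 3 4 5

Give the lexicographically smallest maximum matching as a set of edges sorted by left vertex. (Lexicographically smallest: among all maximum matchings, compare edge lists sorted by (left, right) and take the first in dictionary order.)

Lex-smallest maximum matching: {(0,7), (6,3), (8,2), (10,1), (12,5), (13,4), (14,11), (17,18), (19,9)}

|M| = 9 (so the lex-smallest maximum matching has 9 edges)
process left vertices in ascending order; for each, take the smallest-labelled available neighbour that still permits 9 edges overall, or leave it unmatched if none does
lex-smallest matching: {0-7, 6-3, 8-2, 10-1, 12-5, 13-4, 14-11, 17-18, 19-9}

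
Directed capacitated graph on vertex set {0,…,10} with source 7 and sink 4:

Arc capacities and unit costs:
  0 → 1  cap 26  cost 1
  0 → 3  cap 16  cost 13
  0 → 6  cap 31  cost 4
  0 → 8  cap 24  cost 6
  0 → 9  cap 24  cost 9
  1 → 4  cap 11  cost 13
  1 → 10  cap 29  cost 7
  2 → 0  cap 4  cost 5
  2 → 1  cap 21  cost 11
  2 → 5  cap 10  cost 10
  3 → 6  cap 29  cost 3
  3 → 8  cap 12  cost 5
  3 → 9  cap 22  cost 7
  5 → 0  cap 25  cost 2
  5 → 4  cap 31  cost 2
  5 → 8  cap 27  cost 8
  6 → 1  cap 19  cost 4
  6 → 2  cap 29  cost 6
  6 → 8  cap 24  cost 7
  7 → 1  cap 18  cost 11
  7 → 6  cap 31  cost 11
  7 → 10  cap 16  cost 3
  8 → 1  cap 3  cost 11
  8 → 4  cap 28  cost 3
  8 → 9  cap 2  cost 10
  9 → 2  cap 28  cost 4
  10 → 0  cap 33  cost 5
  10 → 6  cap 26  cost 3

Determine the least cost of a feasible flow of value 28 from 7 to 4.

Minimum cost for 28 units: 512

shortest-cost path #1: 7→10→6→8→4 push 16 @ unit cost 16 (adds 256)
shortest-cost path #2: 7→6→8→4 push 8 @ unit cost 21 (adds 168)
shortest-cost path #3: 7→6→10→0→8→4 push 4 @ unit cost 22 (adds 88)
total cost = 512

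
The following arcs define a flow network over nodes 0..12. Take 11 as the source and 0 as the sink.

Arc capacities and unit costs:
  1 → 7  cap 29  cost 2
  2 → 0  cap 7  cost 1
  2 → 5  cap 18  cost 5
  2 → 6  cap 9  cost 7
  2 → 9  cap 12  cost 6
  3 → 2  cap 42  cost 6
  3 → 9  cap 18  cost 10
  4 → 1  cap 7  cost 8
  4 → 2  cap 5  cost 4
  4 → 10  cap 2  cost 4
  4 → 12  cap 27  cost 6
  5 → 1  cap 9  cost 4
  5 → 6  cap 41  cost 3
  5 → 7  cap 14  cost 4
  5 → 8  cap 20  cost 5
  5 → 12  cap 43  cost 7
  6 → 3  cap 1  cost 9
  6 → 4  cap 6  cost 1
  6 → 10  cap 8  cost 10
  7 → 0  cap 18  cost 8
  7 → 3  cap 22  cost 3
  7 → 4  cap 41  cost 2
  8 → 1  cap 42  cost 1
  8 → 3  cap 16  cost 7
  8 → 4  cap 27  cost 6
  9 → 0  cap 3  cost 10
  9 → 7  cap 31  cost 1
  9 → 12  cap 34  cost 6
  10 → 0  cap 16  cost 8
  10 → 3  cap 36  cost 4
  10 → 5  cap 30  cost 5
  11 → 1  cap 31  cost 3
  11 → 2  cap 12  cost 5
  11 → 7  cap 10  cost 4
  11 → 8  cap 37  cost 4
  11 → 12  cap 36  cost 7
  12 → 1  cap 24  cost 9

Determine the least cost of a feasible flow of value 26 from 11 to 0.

shortest-cost path #1: 11→2→0 push 7 @ unit cost 6 (adds 42)
shortest-cost path #2: 11→7→0 push 10 @ unit cost 12 (adds 120)
shortest-cost path #3: 11→1→7→0 push 8 @ unit cost 13 (adds 104)
shortest-cost path #4: 11→1→7→4→10→0 push 1 @ unit cost 19 (adds 19)
total cost = 285

Minimum cost for 26 units: 285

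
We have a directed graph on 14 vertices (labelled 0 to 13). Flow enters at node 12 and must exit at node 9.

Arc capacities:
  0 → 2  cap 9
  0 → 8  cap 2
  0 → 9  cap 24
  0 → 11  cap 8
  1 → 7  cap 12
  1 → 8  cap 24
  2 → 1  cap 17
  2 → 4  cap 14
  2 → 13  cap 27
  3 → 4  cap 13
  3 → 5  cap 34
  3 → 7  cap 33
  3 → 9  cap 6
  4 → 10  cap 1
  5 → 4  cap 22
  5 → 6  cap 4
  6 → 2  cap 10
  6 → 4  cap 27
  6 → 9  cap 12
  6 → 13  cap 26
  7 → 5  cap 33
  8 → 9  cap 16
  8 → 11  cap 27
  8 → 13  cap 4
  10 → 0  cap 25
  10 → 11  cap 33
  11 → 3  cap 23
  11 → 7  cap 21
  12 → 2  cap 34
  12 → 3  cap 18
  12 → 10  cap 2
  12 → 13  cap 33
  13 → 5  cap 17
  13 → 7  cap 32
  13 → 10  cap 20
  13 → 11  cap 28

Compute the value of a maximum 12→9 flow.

Maximum flow value: 49

augment #1: 12→3→9 bottleneck 6, total now 6
augment #2: 12→10→0→9 bottleneck 2, total now 8
augment #3: 12→2→1→8→9 bottleneck 16, total now 24
augment #4: 12→3→5→6→9 bottleneck 4, total now 28
augment #5: 12→13→10→0→9 bottleneck 20, total now 48
augment #6: 12→2→4→10→0→9 bottleneck 1, total now 49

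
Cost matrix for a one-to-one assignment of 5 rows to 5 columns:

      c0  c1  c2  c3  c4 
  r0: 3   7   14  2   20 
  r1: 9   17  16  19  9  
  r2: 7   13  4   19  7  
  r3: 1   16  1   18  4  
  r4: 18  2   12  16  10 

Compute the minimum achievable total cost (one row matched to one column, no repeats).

Minimum assignment cost: 18

optimal assignment: row0→col3 (cost 2), row1→col4 (cost 9), row2→col2 (cost 4), row3→col0 (cost 1), row4→col1 (cost 2)
total = 2 + 9 + 4 + 1 + 2 = 18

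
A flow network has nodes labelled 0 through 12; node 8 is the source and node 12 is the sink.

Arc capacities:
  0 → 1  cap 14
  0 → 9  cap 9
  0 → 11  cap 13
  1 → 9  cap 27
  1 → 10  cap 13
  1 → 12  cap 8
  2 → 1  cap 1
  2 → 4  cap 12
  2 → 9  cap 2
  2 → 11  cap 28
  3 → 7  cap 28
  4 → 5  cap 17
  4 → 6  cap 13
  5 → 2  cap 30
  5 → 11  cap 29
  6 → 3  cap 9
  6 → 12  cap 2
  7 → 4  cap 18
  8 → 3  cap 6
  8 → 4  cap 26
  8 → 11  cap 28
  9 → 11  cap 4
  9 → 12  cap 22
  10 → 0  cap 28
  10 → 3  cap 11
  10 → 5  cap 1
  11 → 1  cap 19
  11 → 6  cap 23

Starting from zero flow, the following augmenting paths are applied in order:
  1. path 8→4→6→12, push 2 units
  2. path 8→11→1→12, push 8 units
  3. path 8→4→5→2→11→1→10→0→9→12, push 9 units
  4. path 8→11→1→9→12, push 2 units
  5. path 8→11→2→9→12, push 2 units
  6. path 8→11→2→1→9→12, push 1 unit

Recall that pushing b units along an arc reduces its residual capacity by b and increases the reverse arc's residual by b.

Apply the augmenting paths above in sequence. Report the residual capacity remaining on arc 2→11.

after path 1 (8→4→6→12, push 2): res(2,11)=28
after path 2 (8→11→1→12, push 8): res(2,11)=28
after path 3 (8→4→5→2→11→1→10→0→9→12, push 9): res(2,11)=19
after path 4 (8→11→1→9→12, push 2): res(2,11)=19
after path 5 (8→11→2→9→12, push 2): res(2,11)=21
after path 6 (8→11→2→1→9→12, push 1): res(2,11)=22

Residual capacity of (2,11): 22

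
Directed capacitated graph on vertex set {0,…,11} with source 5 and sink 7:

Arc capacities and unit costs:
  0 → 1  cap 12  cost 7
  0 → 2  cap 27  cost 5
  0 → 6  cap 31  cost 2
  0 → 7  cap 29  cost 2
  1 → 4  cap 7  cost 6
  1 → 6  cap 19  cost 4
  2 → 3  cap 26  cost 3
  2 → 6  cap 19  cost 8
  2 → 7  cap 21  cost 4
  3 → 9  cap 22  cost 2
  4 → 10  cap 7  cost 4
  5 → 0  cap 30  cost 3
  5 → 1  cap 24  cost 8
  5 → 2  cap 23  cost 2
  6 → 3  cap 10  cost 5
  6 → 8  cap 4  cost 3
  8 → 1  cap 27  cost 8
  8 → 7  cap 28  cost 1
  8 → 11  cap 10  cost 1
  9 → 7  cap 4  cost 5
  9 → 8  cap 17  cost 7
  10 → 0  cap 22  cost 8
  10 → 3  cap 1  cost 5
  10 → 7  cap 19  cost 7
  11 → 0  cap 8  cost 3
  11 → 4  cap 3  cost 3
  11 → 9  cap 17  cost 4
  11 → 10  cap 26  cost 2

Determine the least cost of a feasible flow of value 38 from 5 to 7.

Minimum cost for 38 units: 199

shortest-cost path #1: 5→0→7 push 29 @ unit cost 5 (adds 145)
shortest-cost path #2: 5→2→7 push 9 @ unit cost 6 (adds 54)
total cost = 199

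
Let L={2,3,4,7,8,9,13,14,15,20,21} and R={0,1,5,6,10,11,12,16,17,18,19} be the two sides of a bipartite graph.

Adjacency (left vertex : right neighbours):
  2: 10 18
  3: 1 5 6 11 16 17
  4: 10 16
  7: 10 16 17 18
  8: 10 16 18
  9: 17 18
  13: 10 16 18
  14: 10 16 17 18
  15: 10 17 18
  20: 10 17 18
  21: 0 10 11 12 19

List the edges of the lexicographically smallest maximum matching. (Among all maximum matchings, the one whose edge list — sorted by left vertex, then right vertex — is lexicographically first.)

Lex-smallest maximum matching: {(2,10), (3,1), (4,16), (7,17), (8,18), (21,0)}

|M| = 6 (so the lex-smallest maximum matching has 6 edges)
process left vertices in ascending order; for each, take the smallest-labelled available neighbour that still permits 6 edges overall, or leave it unmatched if none does
lex-smallest matching: {2-10, 3-1, 4-16, 7-17, 8-18, 21-0}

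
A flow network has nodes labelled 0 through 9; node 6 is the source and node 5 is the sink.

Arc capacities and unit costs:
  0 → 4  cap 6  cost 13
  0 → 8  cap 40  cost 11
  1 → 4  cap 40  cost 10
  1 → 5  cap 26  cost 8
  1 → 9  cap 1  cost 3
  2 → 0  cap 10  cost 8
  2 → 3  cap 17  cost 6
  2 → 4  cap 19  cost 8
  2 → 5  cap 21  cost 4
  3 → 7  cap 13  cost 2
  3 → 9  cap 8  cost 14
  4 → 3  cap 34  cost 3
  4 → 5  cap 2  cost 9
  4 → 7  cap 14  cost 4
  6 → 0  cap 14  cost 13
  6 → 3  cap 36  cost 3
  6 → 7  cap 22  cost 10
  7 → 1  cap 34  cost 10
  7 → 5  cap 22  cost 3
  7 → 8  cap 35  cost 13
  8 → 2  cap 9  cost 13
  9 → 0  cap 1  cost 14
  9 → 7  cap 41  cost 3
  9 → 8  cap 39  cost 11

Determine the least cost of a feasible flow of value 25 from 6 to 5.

Minimum cost for 25 units: 305

shortest-cost path #1: 6→3→7→5 push 13 @ unit cost 8 (adds 104)
shortest-cost path #2: 6→7→5 push 9 @ unit cost 13 (adds 117)
shortest-cost path #3: 6→7→1→5 push 3 @ unit cost 28 (adds 84)
total cost = 305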